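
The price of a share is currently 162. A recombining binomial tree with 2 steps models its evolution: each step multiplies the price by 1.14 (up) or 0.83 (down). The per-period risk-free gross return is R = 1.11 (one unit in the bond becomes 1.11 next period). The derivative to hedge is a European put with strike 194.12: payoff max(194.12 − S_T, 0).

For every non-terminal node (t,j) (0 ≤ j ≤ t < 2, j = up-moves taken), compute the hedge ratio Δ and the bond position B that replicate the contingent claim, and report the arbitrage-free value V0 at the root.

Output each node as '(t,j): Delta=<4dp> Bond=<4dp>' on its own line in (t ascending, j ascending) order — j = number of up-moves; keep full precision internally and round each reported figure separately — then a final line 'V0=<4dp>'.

(0,0): Delta=-0.7340 Bond=125.3331
(1,0): Delta=-1.0000 Bond=174.8829
(1,1): Delta=-0.7133 Bond=135.2880
V0=6.4212

The replicating-portfolio and risk-neutral prices coincide; use p* = (1.11−0.83)/(1.14−0.83) = 0.9032 for the latter.
Terminal values V(2,·): V(2,0)=82.5182, V(2,1)=40.8356, V(2,2)=0.0000
  t=1,j=0: stock 134.4600 → up 153.2844 (V=40.8356), down 111.6018 (V=82.5182). Price 40.4229; hedge Δ=-1.0000, bond B=174.8829.
  t=1,j=1: stock 184.6800 → up 210.5352 (V=0.0000), down 153.2844 (V=40.8356). Price 3.5602; hedge Δ=-0.7133, bond B=135.2880.
  t=0,j=0: stock 162.0000 → up 184.6800 (V=3.5602), down 134.4600 (V=40.4229). Price 6.4212; hedge Δ=-0.7340, bond B=125.3331.
Check: Δ(0,0)·S0 + B(0,0) = 6.4212 = V0.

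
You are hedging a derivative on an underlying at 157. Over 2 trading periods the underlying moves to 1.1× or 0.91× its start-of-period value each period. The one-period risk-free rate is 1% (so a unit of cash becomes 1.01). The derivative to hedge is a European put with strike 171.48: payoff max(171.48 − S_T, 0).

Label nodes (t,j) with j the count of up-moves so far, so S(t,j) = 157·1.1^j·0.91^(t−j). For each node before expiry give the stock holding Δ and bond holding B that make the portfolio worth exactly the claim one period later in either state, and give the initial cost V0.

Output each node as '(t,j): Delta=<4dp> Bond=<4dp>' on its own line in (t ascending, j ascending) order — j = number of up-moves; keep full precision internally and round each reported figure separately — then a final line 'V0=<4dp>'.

Under the risk-neutral measure, an up-move has probability p* = (R−d)/(u−d) = 0.5263 and values discount at R = 1.01.
Terminal values V(2,·): V(2,0)=41.4683, V(2,1)=14.3230, V(2,2)=0.0000
  t=1,j=0: stock 142.8700 → up 157.1570 (V=14.3230), down 130.0117 (V=41.4683). Price 26.9122; hedge Δ=-1.0000, bond B=169.7822.
  t=1,j=1: stock 172.7000 → up 189.9700 (V=0.0000), down 157.1570 (V=14.3230). Price 6.7174; hedge Δ=-0.4365, bond B=82.1016.
  t=0,j=0: stock 157.0000 → up 172.7000 (V=6.7174), down 142.8700 (V=26.9122). Price 16.1221; hedge Δ=-0.6770, bond B=122.4104.
Each (Δ,B) replicates both successor values, so the strategy is self-financing and V0 is arbitrage-free.

(0,0): Delta=-0.6770 Bond=122.4104
(1,0): Delta=-1.0000 Bond=169.7822
(1,1): Delta=-0.4365 Bond=82.1016
V0=16.1221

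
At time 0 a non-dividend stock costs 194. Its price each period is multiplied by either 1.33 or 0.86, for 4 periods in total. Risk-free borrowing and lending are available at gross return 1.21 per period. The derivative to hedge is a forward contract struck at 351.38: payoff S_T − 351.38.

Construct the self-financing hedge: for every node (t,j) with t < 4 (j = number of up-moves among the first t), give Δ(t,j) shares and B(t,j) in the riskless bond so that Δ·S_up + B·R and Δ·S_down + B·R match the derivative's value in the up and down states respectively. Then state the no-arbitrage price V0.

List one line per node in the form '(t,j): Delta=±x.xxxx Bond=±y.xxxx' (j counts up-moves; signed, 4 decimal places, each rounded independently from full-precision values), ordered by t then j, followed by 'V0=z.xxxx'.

Since d<R<u, set p* = (R−d)/(u−d) = 0.7447; price each node as the discounted p*-expectation of its children.
Payoff layer (t=4): V(4,0)=-245.2604, V(4,1)=-187.2648, V(4,2)=-97.5740, V(4,3)=41.1340, V(4,4)=255.6474
  t=3,j=0: stock 123.3949 → up 164.1152 (V=-187.2648), down 106.1196 (V=-245.2604). Price -167.0018; hedge Δ=1.0000, bond B=-290.3967.
  t=3,j=1: stock 190.8316 → up 253.8060 (V=-97.5740), down 164.1152 (V=-187.2648). Price -99.5651; hedge Δ=1.0000, bond B=-290.3967.
  t=3,j=2: stock 295.1233 → up 392.5140 (V=41.1340), down 253.8060 (V=-97.5740). Price 4.7266; hedge Δ=1.0000, bond B=-290.3967.
  t=3,j=3: stock 456.4116 → up 607.0274 (V=255.6474), down 392.5140 (V=41.1340). Price 166.0149; hedge Δ=1.0000, bond B=-290.3967.
  t=2,j=0: stock 143.4824 → up 190.8316 (V=-99.5651), down 123.3949 (V=-167.0018). Price -96.5149; hedge Δ=1.0000, bond B=-239.9973.
  t=2,j=1: stock 221.8972 → up 295.1233 (V=4.7266), down 190.8316 (V=-99.5651). Price -18.1001; hedge Δ=1.0000, bond B=-239.9973.
  t=2,j=2: stock 343.1666 → up 456.4116 (V=166.0149), down 295.1233 (V=4.7266). Price 103.1693; hedge Δ=1.0000, bond B=-239.9973.
  t=1,j=0: stock 166.8400 → up 221.8972 (V=-18.1001), down 143.4824 (V=-96.5149). Price -31.5048; hedge Δ=1.0000, bond B=-198.3448.
  t=1,j=1: stock 258.0200 → up 343.1666 (V=103.1693), down 221.8972 (V=-18.1001). Price 59.6752; hedge Δ=1.0000, bond B=-198.3448.
  t=0,j=0: stock 194.0000 → up 258.0200 (V=59.6752), down 166.8400 (V=-31.5048). Price 30.0786; hedge Δ=1.0000, bond B=-163.9214.
Each (Δ,B) replicates both successor values, so the strategy is self-financing and V0 is arbitrage-free.

(0,0): Delta=1.0000 Bond=-163.9214
(1,0): Delta=1.0000 Bond=-198.3448
(1,1): Delta=1.0000 Bond=-198.3448
(2,0): Delta=1.0000 Bond=-239.9973
(2,1): Delta=1.0000 Bond=-239.9973
(2,2): Delta=1.0000 Bond=-239.9973
(3,0): Delta=1.0000 Bond=-290.3967
(3,1): Delta=1.0000 Bond=-290.3967
(3,2): Delta=1.0000 Bond=-290.3967
(3,3): Delta=1.0000 Bond=-290.3967
V0=30.0786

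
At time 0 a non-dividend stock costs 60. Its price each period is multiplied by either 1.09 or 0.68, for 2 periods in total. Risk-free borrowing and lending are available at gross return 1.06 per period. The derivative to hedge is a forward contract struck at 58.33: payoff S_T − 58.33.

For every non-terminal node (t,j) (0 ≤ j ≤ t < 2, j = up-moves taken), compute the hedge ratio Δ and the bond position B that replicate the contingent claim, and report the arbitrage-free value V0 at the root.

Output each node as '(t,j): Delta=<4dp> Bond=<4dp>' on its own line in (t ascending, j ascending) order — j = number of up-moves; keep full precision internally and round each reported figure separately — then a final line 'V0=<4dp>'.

(0,0): Delta=1.0000 Bond=-51.9135
(1,0): Delta=1.0000 Bond=-55.0283
(1,1): Delta=1.0000 Bond=-55.0283
V0=8.0865

Risk-neutral probability p* = (R−d)/(u−d) = (1.06−0.68)/(1.09−0.68) = 0.9268.
Terminal payoffs: V(2,0)=-30.5860, V(2,1)=-13.8580, V(2,2)=12.9560
Node (1,0) S=40.8000: V=(p*·-13.8580+(1−p*)·-30.5860)/1.06=-14.2283; Δ=(-13.8580−-30.5860)/(44.4720−27.7440)=1.0000; B=V−Δ·S=-55.0283
Node (1,1) S=65.4000: V=(p*·12.9560+(1−p*)·-13.8580)/1.06=10.3717; Δ=(12.9560−-13.8580)/(71.2860−44.4720)=1.0000; B=V−Δ·S=-55.0283
Node (0,0) S=60.0000: V=(p*·10.3717+(1−p*)·-14.2283)/1.06=8.0865; Δ=(10.3717−-14.2283)/(65.4000−40.8000)=1.0000; B=V−Δ·S=-51.9135
Check: Δ(0,0)·S0 + B(0,0) = 8.0865 = V0.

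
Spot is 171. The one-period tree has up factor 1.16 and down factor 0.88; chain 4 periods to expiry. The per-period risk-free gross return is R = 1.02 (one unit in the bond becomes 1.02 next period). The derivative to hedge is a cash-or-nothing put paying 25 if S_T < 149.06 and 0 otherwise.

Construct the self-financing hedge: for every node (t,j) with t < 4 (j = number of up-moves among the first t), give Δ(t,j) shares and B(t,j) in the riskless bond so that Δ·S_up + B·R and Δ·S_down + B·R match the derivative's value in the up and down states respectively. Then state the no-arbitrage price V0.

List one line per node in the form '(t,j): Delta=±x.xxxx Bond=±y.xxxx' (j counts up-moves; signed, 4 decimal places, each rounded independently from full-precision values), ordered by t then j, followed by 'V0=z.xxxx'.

(0,0): Delta=-0.1845 Bond=38.7685
(1,0): Delta=-0.2851 Bond=54.6883
(1,1): Delta=-0.1082 Bond=24.3994
(2,0): Delta=-0.3305 Bond=61.7894
(2,1): Delta=-0.2507 Bond=49.7748
(2,2): Delta=0.0000 Bond=0.0000
(3,0): Delta=0.0000 Bond=24.5098
(3,1): Delta=-0.5812 Bond=101.5406
(3,2): Delta=0.0000 Bond=0.0000
(3,3): Delta=0.0000 Bond=0.0000
V0=7.2175

Since d<R<u, set p* = (R−d)/(u−d) = 0.5000; price each node as the discounted p*-expectation of its children.
Payoff layer (t=4): V(4,0)=25.0000, V(4,1)=25.0000, V(4,2)=0.0000, V(4,3)=0.0000, V(4,4)=0.0000
  t=3,j=0: stock 116.5317 → up 135.1768 (V=25.0000), down 102.5479 (V=25.0000). Price 24.5098; hedge Δ=0.0000, bond B=24.5098.
  t=3,j=1: stock 153.6100 → up 178.1876 (V=0.0000), down 135.1768 (V=25.0000). Price 12.2549; hedge Δ=-0.5812, bond B=101.5406.
  t=3,j=2: stock 202.4859 → up 234.8836 (V=0.0000), down 178.1876 (V=0.0000). Price 0.0000; hedge Δ=0.0000, bond B=0.0000.
  t=3,j=3: stock 266.9132 → up 309.6193 (V=0.0000), down 234.8836 (V=0.0000). Price 0.0000; hedge Δ=0.0000, bond B=0.0000.
  t=2,j=0: stock 132.4224 → up 153.6100 (V=12.2549), down 116.5317 (V=24.5098). Price 18.0219; hedge Δ=-0.3305, bond B=61.7894.
  t=2,j=1: stock 174.5568 → up 202.4859 (V=0.0000), down 153.6100 (V=12.2549). Price 6.0073; hedge Δ=-0.2507, bond B=49.7748.
  t=2,j=2: stock 230.0976 → up 266.9132 (V=0.0000), down 202.4859 (V=0.0000). Price 0.0000; hedge Δ=0.0000, bond B=0.0000.
  t=1,j=0: stock 150.4800 → up 174.5568 (V=6.0073), down 132.4224 (V=18.0219). Price 11.7790; hedge Δ=-0.2851, bond B=54.6883.
  t=1,j=1: stock 198.3600 → up 230.0976 (V=0.0000), down 174.5568 (V=6.0073). Price 2.9448; hedge Δ=-0.1082, bond B=24.3994.
  t=0,j=0: stock 171.0000 → up 198.3600 (V=2.9448), down 150.4800 (V=11.7790). Price 7.2175; hedge Δ=-0.1845, bond B=38.7685.
Self-financing check: at every node Δ·S+B equals the discounted successor values.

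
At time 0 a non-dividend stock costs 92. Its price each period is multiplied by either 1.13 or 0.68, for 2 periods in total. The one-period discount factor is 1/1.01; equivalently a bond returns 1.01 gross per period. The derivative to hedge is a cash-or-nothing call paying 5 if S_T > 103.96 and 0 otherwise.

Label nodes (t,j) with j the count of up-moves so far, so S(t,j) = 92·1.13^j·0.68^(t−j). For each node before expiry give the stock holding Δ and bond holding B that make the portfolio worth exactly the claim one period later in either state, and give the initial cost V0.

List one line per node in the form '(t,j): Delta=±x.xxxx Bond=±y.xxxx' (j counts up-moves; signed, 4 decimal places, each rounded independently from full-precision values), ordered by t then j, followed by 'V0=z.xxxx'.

The replicating-portfolio and risk-neutral prices coincide; use p* = (1.01−0.68)/(1.13−0.68) = 0.7333 for the latter.
Terminal values V(2,·): V(2,0)=0.0000, V(2,1)=0.0000, V(2,2)=5.0000
  t=1,j=0: stock 62.5600 → up 70.6928 (V=0.0000), down 42.5408 (V=0.0000). Price 0.0000; hedge Δ=0.0000, bond B=0.0000.
  t=1,j=1: stock 103.9600 → up 117.4748 (V=5.0000), down 70.6928 (V=0.0000). Price 3.6304; hedge Δ=0.1069, bond B=-7.4807.
  t=0,j=0: stock 92.0000 → up 103.9600 (V=3.6304), down 62.5600 (V=0.0000). Price 2.6359; hedge Δ=0.0877, bond B=-5.4316.
Check: Δ(0,0)·S0 + B(0,0) = 2.6359 = V0.

(0,0): Delta=0.0877 Bond=-5.4316
(1,0): Delta=0.0000 Bond=0.0000
(1,1): Delta=0.1069 Bond=-7.4807
V0=2.6359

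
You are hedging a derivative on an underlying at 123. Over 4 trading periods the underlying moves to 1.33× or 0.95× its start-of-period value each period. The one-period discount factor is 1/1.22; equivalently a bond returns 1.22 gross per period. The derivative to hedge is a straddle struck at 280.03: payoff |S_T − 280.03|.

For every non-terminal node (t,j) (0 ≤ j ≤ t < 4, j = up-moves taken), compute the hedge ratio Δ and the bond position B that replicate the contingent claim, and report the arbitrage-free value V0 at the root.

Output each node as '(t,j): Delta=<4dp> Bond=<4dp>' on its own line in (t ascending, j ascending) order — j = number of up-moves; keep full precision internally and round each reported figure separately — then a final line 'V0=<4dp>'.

(0,0): Delta=-0.1138 Bond=41.5284
(1,0): Delta=-1.0000 Bond=154.2144
(1,1): Delta=0.1441 Bond=8.4777
(2,0): Delta=-1.0000 Bond=188.1416
(2,1): Delta=-1.0000 Bond=188.1416
(2,2): Delta=0.4770 Bond=-62.0938
(3,0): Delta=-1.0000 Bond=229.5328
(3,1): Delta=-1.0000 Bond=229.5328
(3,2): Delta=-1.0000 Bond=229.5328
(3,3): Delta=0.9068 Bond=-200.1307
V0=27.5282

Under the risk-neutral measure, an up-move has probability p* = (R−d)/(u−d) = 0.7105 and values discount at R = 1.22.
Terminal payoffs: V(4,0)=179.8457, V(4,1)=139.7720, V(4,2)=83.6688, V(4,3)=5.1244, V(4,4)=104.8379
Node (3,0) S=105.4571: V=(p*·139.7720+(1−p*)·179.8457)/1.22=124.0757; Δ=(139.7720−179.8457)/(140.2580−100.1843)=-1.0000; B=V−Δ·S=229.5328
Node (3,1) S=147.6400: V=(p*·83.6688+(1−p*)·139.7720)/1.22=81.8928; Δ=(83.6688−139.7720)/(196.3612−140.2580)=-1.0000; B=V−Δ·S=229.5328
Node (3,2) S=206.6960: V=(p*·5.1244+(1−p*)·83.6688)/1.22=22.8368; Δ=(5.1244−83.6688)/(274.9056−196.3612)=-1.0000; B=V−Δ·S=229.5328
Node (3,3) S=289.3744: V=(p*·104.8379+(1−p*)·5.1244)/1.22=62.2733; Δ=(104.8379−5.1244)/(384.8679−274.9056)=0.9068; B=V−Δ·S=-200.1307
Node (2,0) S=111.0075: V=(p*·81.8928+(1−p*)·124.0757)/1.22=77.1341; Δ=(81.8928−124.0757)/(147.6400−105.4571)=-1.0000; B=V−Δ·S=188.1416
Node (2,1) S=155.4105: V=(p*·22.8368+(1−p*)·81.8928)/1.22=32.7311; Δ=(22.8368−81.8928)/(206.6960−147.6400)=-1.0000; B=V−Δ·S=188.1416
Node (2,2) S=217.5747: V=(p*·62.2733+(1−p*)·22.8368)/1.22=41.6865; Δ=(62.2733−22.8368)/(289.3744−206.6960)=0.4770; B=V−Δ·S=-62.0938
Node (1,0) S=116.8500: V=(p*·32.7311+(1−p*)·77.1341)/1.22=37.3644; Δ=(32.7311−77.1341)/(155.4105−111.0075)=-1.0000; B=V−Δ·S=154.2144
Node (1,1) S=163.5900: V=(p*·41.6865+(1−p*)·32.7311)/1.22=32.0444; Δ=(41.6865−32.7311)/(217.5747−155.4105)=0.1441; B=V−Δ·S=8.4777
Node (0,0) S=123.0000: V=(p*·32.0444+(1−p*)·37.3644)/1.22=27.5282; Δ=(32.0444−37.3644)/(163.5900−116.8500)=-0.1138; B=V−Δ·S=41.5284
The time-0 hedge costs 27.5282, which is the no-arbitrage price.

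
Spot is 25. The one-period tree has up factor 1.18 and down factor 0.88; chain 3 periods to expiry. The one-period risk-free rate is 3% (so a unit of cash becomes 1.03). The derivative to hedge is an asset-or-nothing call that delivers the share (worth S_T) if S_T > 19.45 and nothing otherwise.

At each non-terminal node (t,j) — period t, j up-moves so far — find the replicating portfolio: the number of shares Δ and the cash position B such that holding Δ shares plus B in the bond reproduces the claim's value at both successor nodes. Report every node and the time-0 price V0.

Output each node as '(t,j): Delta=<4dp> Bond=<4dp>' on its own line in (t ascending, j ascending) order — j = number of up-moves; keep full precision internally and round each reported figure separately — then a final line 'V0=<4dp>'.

(0,0): Delta=1.5353 Bond=-15.3312
(1,0): Delta=2.2531 Bond=-31.5823
(1,1): Delta=1.0000 Bond=0.0000
(2,0): Delta=3.9333 Bond=-65.0596
(2,1): Delta=1.0000 Bond=0.0000
(2,2): Delta=1.0000 Bond=0.0000
V0=23.0511

Risk-neutral probability p* = (R−d)/(u−d) = (1.03−0.88)/(1.18−0.88) = 0.5000.
At expiry t=3: V(3,0)=0.0000, V(3,1)=22.8448, V(3,2)=30.6328, V(3,3)=41.0758
(2,0): S=19.3600. Δ = (V_up−V_dn)/(S_up−S_dn) = (22.8448−0.0000)/(22.8448−17.0368) = 3.9333. V = [p*·22.8448 + (1−p*)·0.0000]/1.03 = 11.0897. B = V − Δ·S = -65.0596.
(2,1): S=25.9600. Δ = (V_up−V_dn)/(S_up−S_dn) = (30.6328−22.8448)/(30.6328−22.8448) = 1.0000. V = [p*·30.6328 + (1−p*)·22.8448]/1.03 = 25.9600. B = V − Δ·S = 0.0000.
(2,2): S=34.8100. Δ = (V_up−V_dn)/(S_up−S_dn) = (41.0758−30.6328)/(41.0758−30.6328) = 1.0000. V = [p*·41.0758 + (1−p*)·30.6328]/1.03 = 34.8100. B = V − Δ·S = 0.0000.
(1,0): S=22.0000. Δ = (V_up−V_dn)/(S_up−S_dn) = (25.9600−11.0897)/(25.9600−19.3600) = 2.2531. V = [p*·25.9600 + (1−p*)·11.0897]/1.03 = 17.9853. B = V − Δ·S = -31.5823.
(1,1): S=29.5000. Δ = (V_up−V_dn)/(S_up−S_dn) = (34.8100−25.9600)/(34.8100−25.9600) = 1.0000. V = [p*·34.8100 + (1−p*)·25.9600]/1.03 = 29.5000. B = V − Δ·S = 0.0000.
(0,0): S=25.0000. Δ = (V_up−V_dn)/(S_up−S_dn) = (29.5000−17.9853)/(29.5000−22.0000) = 1.5353. V = [p*·29.5000 + (1−p*)·17.9853]/1.03 = 23.0511. B = V − Δ·S = -15.3312.
Each (Δ,B) replicates both successor values, so the strategy is self-financing and V0 is arbitrage-free.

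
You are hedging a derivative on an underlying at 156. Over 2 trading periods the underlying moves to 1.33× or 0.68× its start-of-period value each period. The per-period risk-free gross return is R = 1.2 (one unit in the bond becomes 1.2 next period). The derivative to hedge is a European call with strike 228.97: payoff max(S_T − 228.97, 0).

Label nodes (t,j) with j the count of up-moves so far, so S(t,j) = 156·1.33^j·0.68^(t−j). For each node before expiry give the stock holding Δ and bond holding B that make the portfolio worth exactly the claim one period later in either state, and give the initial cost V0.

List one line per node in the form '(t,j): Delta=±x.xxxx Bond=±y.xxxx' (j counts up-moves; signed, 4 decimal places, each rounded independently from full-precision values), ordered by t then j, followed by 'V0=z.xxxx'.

No-arbitrage ⇒ martingale measure with p* = (R−d)/(u−d) = 0.8000.
Payoff layer (t=2): V(2,0)=0.0000, V(2,1)=0.0000, V(2,2)=46.9784
Node (1,0) S=106.0800: V=(p*·0.0000+(1−p*)·0.0000)/1.2=0.0000; Δ=(0.0000−0.0000)/(141.0864−72.1344)=0.0000; B=V−Δ·S=0.0000
Node (1,1) S=207.4800: V=(p*·46.9784+(1−p*)·0.0000)/1.2=31.3189; Δ=(46.9784−0.0000)/(275.9484−141.0864)=0.3483; B=V−Δ·S=-40.9555
Node (0,0) S=156.0000: V=(p*·31.3189+(1−p*)·0.0000)/1.2=20.8793; Δ=(31.3189−0.0000)/(207.4800−106.0800)=0.3089; B=V−Δ·S=-27.3037
The time-0 hedge costs 20.8793, which is the no-arbitrage price.

(0,0): Delta=0.3089 Bond=-27.3037
(1,0): Delta=0.0000 Bond=0.0000
(1,1): Delta=0.3483 Bond=-40.9555
V0=20.8793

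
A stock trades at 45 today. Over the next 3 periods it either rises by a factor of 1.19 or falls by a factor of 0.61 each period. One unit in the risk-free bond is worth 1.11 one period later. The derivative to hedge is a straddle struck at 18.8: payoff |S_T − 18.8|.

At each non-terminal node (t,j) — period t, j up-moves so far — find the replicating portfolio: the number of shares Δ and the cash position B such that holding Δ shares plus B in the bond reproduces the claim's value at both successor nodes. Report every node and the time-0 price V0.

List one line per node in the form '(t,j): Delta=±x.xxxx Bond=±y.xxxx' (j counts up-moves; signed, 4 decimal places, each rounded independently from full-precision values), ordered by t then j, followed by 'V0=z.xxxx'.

(0,0): Delta=0.9898 Bond=-13.2563
(1,0): Delta=0.8660 Bond=-11.3144
(1,1): Delta=1.0000 Bond=-15.2585
(2,0): Delta=-0.7681 Bond=14.8033
(2,1): Delta=1.0000 Bond=-16.9369
(2,2): Delta=1.0000 Bond=-16.9369
V0=31.2866

Risk-neutral probability p* = (R−d)/(u−d) = (1.11−0.61)/(1.19−0.61) = 0.8621.
Terminal values V(3,·): V(3,0)=8.5859, V(3,1)=1.1260, V(3,2)=20.0719, V(3,3)=57.0322
(2,0): S=16.7445. Δ = (V_up−V_dn)/(S_up−S_dn) = (1.1260−8.5859)/(19.9260−10.2141) = -0.7681. V = [p*·1.1260 + (1−p*)·8.5859]/1.11 = 1.9414. B = V − Δ·S = 14.8033.
(2,1): S=32.6655. Δ = (V_up−V_dn)/(S_up−S_dn) = (20.0719−1.1260)/(38.8719−19.9260) = 1.0000. V = [p*·20.0719 + (1−p*)·1.1260]/1.11 = 15.7286. B = V − Δ·S = -16.9369.
(2,2): S=63.7245. Δ = (V_up−V_dn)/(S_up−S_dn) = (57.0322−20.0719)/(75.8322−38.8719) = 1.0000. V = [p*·57.0322 + (1−p*)·20.0719]/1.11 = 46.7876. B = V − Δ·S = -16.9369.
(1,0): S=27.4500. Δ = (V_up−V_dn)/(S_up−S_dn) = (15.7286−1.9414)/(32.6655−16.7445) = 0.8660. V = [p*·15.7286 + (1−p*)·1.9414]/1.11 = 12.4566. B = V − Δ·S = -11.3144.
(1,1): S=53.5500. Δ = (V_up−V_dn)/(S_up−S_dn) = (46.7876−15.7286)/(63.7245−32.6655) = 1.0000. V = [p*·46.7876 + (1−p*)·15.7286]/1.11 = 38.2915. B = V − Δ·S = -15.2585.
(0,0): S=45.0000. Δ = (V_up−V_dn)/(S_up−S_dn) = (38.2915−12.4566)/(53.5500−27.4500) = 0.9898. V = [p*·38.2915 + (1−p*)·12.4566]/1.11 = 31.2866. B = V − Δ·S = -13.2563.
Each (Δ,B) replicates both successor values, so the strategy is self-financing and V0 is arbitrage-free.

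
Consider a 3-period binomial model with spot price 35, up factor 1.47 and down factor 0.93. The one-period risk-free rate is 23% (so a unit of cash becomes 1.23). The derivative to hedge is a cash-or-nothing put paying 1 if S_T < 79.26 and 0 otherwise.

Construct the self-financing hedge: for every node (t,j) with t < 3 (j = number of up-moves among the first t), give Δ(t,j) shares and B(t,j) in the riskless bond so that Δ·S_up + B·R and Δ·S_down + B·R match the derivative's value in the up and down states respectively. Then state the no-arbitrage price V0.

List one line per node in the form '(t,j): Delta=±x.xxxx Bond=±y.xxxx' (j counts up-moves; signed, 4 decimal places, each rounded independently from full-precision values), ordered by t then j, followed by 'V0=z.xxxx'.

(0,0): Delta=-0.0108 Bond=0.8230
(1,0): Delta=0.0000 Bond=0.6610
(1,1): Delta=-0.0163 Bond=1.2934
(2,0): Delta=0.0000 Bond=0.8130
(2,1): Delta=0.0000 Bond=0.8130
(2,2): Delta=-0.0245 Bond=2.2132
V0=0.4452

Under the risk-neutral measure, an up-move has probability p* = (R−d)/(u−d) = 0.5556 and values discount at R = 1.23.
Payoff layer (t=3): V(3,0)=1.0000, V(3,1)=1.0000, V(3,2)=1.0000, V(3,3)=0.0000
Node (2,0) S=30.2715: V=(p*·1.0000+(1−p*)·1.0000)/1.23=0.8130; Δ=(1.0000−1.0000)/(44.4991−28.1525)=0.0000; B=V−Δ·S=0.8130
Node (2,1) S=47.8485: V=(p*·1.0000+(1−p*)·1.0000)/1.23=0.8130; Δ=(1.0000−1.0000)/(70.3373−44.4991)=0.0000; B=V−Δ·S=0.8130
Node (2,2) S=75.6315: V=(p*·0.0000+(1−p*)·1.0000)/1.23=0.3613; Δ=(0.0000−1.0000)/(111.1783−70.3373)=-0.0245; B=V−Δ·S=2.2132
Node (1,0) S=32.5500: V=(p*·0.8130+(1−p*)·0.8130)/1.23=0.6610; Δ=(0.8130−0.8130)/(47.8485−30.2715)=0.0000; B=V−Δ·S=0.6610
Node (1,1) S=51.4500: V=(p*·0.3613+(1−p*)·0.8130)/1.23=0.4570; Δ=(0.3613−0.8130)/(75.6315−47.8485)=-0.0163; B=V−Δ·S=1.2934
Node (0,0) S=35.0000: V=(p*·0.4570+(1−p*)·0.6610)/1.23=0.4452; Δ=(0.4570−0.6610)/(51.4500−32.5500)=-0.0108; B=V−Δ·S=0.8230
The time-0 hedge costs 0.4452, which is the no-arbitrage price.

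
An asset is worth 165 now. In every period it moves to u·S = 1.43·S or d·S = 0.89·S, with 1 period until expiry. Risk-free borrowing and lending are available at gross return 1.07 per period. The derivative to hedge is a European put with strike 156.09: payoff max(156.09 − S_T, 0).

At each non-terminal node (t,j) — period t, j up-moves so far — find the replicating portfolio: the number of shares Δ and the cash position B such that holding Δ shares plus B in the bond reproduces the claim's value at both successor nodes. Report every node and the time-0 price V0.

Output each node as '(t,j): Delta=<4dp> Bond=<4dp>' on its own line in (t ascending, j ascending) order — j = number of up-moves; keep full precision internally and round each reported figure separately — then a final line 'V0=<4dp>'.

(0,0): Delta=-0.1037 Bond=22.8681
V0=5.7570

Under the risk-neutral measure, an up-move has probability p* = (R−d)/(u−d) = 0.3333 and values discount at R = 1.07.
Payoff layer (t=1): V(1,0)=9.2400, V(1,1)=0.0000
  t=0,j=0: stock 165.0000 → up 235.9500 (V=0.0000), down 146.8500 (V=9.2400). Price 5.7570; hedge Δ=-0.1037, bond B=22.8681.
Root portfolio cost Δ·165+B reproduces V0=5.7570.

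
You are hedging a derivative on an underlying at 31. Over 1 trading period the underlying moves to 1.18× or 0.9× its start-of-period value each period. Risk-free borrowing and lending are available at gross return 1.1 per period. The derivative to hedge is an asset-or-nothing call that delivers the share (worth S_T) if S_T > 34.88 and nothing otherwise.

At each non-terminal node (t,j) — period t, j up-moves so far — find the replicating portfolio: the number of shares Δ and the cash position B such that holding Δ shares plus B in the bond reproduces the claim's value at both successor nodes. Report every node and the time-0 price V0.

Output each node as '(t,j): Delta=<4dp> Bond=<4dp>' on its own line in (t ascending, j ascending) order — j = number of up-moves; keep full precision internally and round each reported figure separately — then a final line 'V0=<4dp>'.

No-arbitrage ⇒ martingale measure with p* = (R−d)/(u−d) = 0.7143.
Terminal payoffs: V(1,0)=0.0000, V(1,1)=36.5800
  t=0,j=0: stock 31.0000 → up 36.5800 (V=36.5800), down 27.9000 (V=0.0000). Price 23.7532; hedge Δ=4.2143, bond B=-106.8896.
Each (Δ,B) replicates both successor values, so the strategy is self-financing and V0 is arbitrage-free.

(0,0): Delta=4.2143 Bond=-106.8896
V0=23.7532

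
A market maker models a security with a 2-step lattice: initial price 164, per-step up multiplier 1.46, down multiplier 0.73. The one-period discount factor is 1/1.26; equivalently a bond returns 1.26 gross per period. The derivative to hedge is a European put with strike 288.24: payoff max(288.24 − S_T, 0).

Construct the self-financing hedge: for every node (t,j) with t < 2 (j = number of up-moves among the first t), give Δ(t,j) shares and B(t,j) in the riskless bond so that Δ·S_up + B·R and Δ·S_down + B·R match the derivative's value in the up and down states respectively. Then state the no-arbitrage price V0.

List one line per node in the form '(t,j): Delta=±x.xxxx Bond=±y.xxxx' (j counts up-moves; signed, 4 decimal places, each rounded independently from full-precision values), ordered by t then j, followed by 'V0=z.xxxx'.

Since d<R<u, set p* = (R−d)/(u−d) = 0.7260; price each node as the discounted p*-expectation of its children.
At expiry t=2: V(2,0)=200.8444, V(2,1)=113.4488, V(2,2)=0.0000
Node (1,0) S=119.7200: V=(p*·113.4488+(1−p*)·200.8444)/1.26=109.0419; Δ=(113.4488−200.8444)/(174.7912−87.3956)=-1.0000; B=V−Δ·S=228.7619
Node (1,1) S=239.4400: V=(p*·0.0000+(1−p*)·113.4488)/1.26=24.6681; Δ=(0.0000−113.4488)/(349.5824−174.7912)=-0.6491; B=V−Δ·S=180.0775
Node (0,0) S=164.0000: V=(p*·24.6681+(1−p*)·109.0419)/1.26=37.9240; Δ=(24.6681−109.0419)/(239.4400−119.7200)=-0.7048; B=V−Δ·S=153.5045
Self-financing check: at every node Δ·S+B equals the discounted successor values.

(0,0): Delta=-0.7048 Bond=153.5045
(1,0): Delta=-1.0000 Bond=228.7619
(1,1): Delta=-0.6491 Bond=180.0775
V0=37.9240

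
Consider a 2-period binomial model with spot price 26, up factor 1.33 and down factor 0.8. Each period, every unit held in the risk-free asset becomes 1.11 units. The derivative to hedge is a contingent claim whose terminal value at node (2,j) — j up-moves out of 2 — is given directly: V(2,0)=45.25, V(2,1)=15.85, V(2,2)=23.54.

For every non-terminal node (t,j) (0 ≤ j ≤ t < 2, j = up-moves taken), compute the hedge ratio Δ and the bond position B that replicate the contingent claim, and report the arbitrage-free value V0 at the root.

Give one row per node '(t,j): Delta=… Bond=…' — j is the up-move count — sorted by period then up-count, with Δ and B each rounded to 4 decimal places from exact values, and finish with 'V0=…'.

Under the risk-neutral measure, an up-move has probability p* = (R−d)/(u−d) = 0.5849 and values discount at R = 1.11.
Terminal payoffs: V(2,0)=45.2500, V(2,1)=15.8500, V(2,2)=23.5400
Node (1,0) S=20.8000: V=(p*·15.8500+(1−p*)·45.2500)/1.11=25.2737; Δ=(15.8500−45.2500)/(27.6640−16.6400)=-2.6669; B=V−Δ·S=80.7454
Node (1,1) S=34.5800: V=(p*·23.5400+(1−p*)·15.8500)/1.11=18.3315; Δ=(23.5400−15.8500)/(45.9914−27.6640)=0.4196; B=V−Δ·S=3.8220
Node (0,0) S=26.0000: V=(p*·18.3315+(1−p*)·25.2737)/1.11=19.1109; Δ=(18.3315−25.2737)/(34.5800−20.8000)=-0.5038; B=V−Δ·S=32.2094
Root portfolio cost Δ·26+B reproduces V0=19.1109.

(0,0): Delta=-0.5038 Bond=32.2094
(1,0): Delta=-2.6669 Bond=80.7454
(1,1): Delta=0.4196 Bond=3.8220
V0=19.1109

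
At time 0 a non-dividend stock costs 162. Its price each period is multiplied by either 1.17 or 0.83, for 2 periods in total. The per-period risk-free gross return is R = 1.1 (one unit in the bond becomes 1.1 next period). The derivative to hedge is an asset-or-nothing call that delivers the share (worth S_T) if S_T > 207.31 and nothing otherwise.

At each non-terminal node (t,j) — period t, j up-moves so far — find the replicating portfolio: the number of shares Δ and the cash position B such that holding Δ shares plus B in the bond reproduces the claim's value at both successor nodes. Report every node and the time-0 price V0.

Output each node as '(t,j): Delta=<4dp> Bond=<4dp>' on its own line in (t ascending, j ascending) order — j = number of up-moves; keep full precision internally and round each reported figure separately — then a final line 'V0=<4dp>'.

Since d<R<u, set p* = (R−d)/(u−d) = 0.7941; price each node as the discounted p*-expectation of its children.
At expiry t=2: V(2,0)=0.0000, V(2,1)=0.0000, V(2,2)=221.7618
  t=1,j=0: stock 134.4600 → up 157.3182 (V=0.0000), down 111.6018 (V=0.0000). Price 0.0000; hedge Δ=0.0000, bond B=0.0000.
  t=1,j=1: stock 189.5400 → up 221.7618 (V=221.7618), down 157.3182 (V=0.0000). Price 160.0954; hedge Δ=3.4412, bond B=-492.1452.
  t=0,j=0: stock 162.0000 → up 189.5400 (V=160.0954), down 134.4600 (V=0.0000). Price 115.5769; hedge Δ=2.9066, bond B=-355.2920.
Each (Δ,B) replicates both successor values, so the strategy is self-financing and V0 is arbitrage-free.

(0,0): Delta=2.9066 Bond=-355.2920
(1,0): Delta=0.0000 Bond=0.0000
(1,1): Delta=3.4412 Bond=-492.1452
V0=115.5769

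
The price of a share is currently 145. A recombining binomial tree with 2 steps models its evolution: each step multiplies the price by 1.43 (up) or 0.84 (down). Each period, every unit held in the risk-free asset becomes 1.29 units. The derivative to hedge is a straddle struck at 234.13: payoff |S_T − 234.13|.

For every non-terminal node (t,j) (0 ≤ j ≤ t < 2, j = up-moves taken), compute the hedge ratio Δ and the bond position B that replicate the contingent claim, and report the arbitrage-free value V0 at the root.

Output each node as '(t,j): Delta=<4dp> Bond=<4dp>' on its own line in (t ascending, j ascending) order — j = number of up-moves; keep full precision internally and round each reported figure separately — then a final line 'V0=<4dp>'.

(0,0): Delta=-0.1378 Bond=59.2829
(1,0): Delta=-1.0000 Bond=181.4961
(1,1): Delta=0.0198 Bond=43.8017
V0=39.3081

Risk-neutral probability p* = (R−d)/(u−d) = (1.29−0.84)/(1.43−0.84) = 0.7627.
Payoff layer (t=2): V(2,0)=131.8180, V(2,1)=59.9560, V(2,2)=62.3805
(1,0): S=121.8000. Δ = (V_up−V_dn)/(S_up−S_dn) = (59.9560−131.8180)/(174.1740−102.3120) = -1.0000. V = [p*·59.9560 + (1−p*)·131.8180]/1.29 = 59.6961. B = V − Δ·S = 181.4961.
(1,1): S=207.3500. Δ = (V_up−V_dn)/(S_up−S_dn) = (62.3805−59.9560)/(296.5105−174.1740) = 0.0198. V = [p*·62.3805 + (1−p*)·59.9560]/1.29 = 47.9110. B = V − Δ·S = 43.8017.
(0,0): S=145.0000. Δ = (V_up−V_dn)/(S_up−S_dn) = (47.9110−59.6961)/(207.3500−121.8000) = -0.1378. V = [p*·47.9110 + (1−p*)·59.6961]/1.29 = 39.3081. B = V − Δ·S = 59.2829.
The time-0 hedge costs 39.3081, which is the no-arbitrage price.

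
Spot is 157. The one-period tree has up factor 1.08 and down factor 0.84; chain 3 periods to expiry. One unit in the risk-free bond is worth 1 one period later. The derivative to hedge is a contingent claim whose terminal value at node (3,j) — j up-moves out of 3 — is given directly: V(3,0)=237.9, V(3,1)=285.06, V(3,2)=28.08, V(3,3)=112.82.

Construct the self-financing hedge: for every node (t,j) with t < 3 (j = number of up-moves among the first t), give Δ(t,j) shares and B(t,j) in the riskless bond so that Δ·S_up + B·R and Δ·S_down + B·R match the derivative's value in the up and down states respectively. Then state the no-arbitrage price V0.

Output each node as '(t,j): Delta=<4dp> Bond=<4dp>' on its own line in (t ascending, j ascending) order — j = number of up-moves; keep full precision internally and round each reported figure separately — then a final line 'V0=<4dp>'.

Under the risk-neutral measure, an up-move has probability p* = (R−d)/(u−d) = 0.6667 and values discount at R = 1.
At expiry t=3: V(3,0)=237.9000, V(3,1)=285.0600, V(3,2)=28.0800, V(3,3)=112.8200
(2,0): S=110.7792. Δ = (V_up−V_dn)/(S_up−S_dn) = (285.0600−237.9000)/(119.6415−93.0545) = 1.7738. V = [p*·285.0600 + (1−p*)·237.9000]/1 = 269.3400. B = V − Δ·S = 72.8400.
(2,1): S=142.4304. Δ = (V_up−V_dn)/(S_up−S_dn) = (28.0800−285.0600)/(153.8248−119.6415) = -7.5177. V = [p*·28.0800 + (1−p*)·285.0600]/1 = 113.7400. B = V − Δ·S = 1184.4900.
(2,2): S=183.1248. Δ = (V_up−V_dn)/(S_up−S_dn) = (112.8200−28.0800)/(197.7748−153.8248) = 1.9281. V = [p*·112.8200 + (1−p*)·28.0800]/1 = 84.5733. B = V − Δ·S = -268.5100.
(1,0): S=131.8800. Δ = (V_up−V_dn)/(S_up−S_dn) = (113.7400−269.3400)/(142.4304−110.7792) = -4.9161. V = [p*·113.7400 + (1−p*)·269.3400]/1 = 165.6067. B = V − Δ·S = 813.9400.
(1,1): S=169.5600. Δ = (V_up−V_dn)/(S_up−S_dn) = (84.5733−113.7400)/(183.1248−142.4304) = -0.7167. V = [p*·84.5733 + (1−p*)·113.7400]/1 = 94.2956. B = V − Δ·S = 215.8233.
(0,0): S=157.0000. Δ = (V_up−V_dn)/(S_up−S_dn) = (94.2956−165.6067)/(169.5600−131.8800) = -1.8925. V = [p*·94.2956 + (1−p*)·165.6067]/1 = 118.0659. B = V − Δ·S = 415.1956.
Each (Δ,B) replicates both successor values, so the strategy is self-financing and V0 is arbitrage-free.

(0,0): Delta=-1.8925 Bond=415.1956
(1,0): Delta=-4.9161 Bond=813.9400
(1,1): Delta=-0.7167 Bond=215.8233
(2,0): Delta=1.7738 Bond=72.8400
(2,1): Delta=-7.5177 Bond=1184.4900
(2,2): Delta=1.9281 Bond=-268.5100
V0=118.0659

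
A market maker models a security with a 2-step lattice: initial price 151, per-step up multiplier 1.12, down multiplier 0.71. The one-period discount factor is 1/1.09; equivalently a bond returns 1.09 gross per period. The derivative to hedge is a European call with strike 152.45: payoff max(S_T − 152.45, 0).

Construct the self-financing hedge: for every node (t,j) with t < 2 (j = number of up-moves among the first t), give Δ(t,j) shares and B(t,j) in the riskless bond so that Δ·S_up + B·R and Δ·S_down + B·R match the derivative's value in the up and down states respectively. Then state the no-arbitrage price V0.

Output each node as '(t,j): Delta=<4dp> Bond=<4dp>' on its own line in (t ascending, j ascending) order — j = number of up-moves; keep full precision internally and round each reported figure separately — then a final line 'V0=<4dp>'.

(0,0): Delta=0.5077 Bond=-49.9350
(1,0): Delta=0.0000 Bond=0.0000
(1,1): Delta=0.5331 Bond=-58.7262
V0=26.7258

Under the risk-neutral measure, an up-move has probability p* = (R−d)/(u−d) = 0.9268 and values discount at R = 1.09.
Payoff layer (t=2): V(2,0)=0.0000, V(2,1)=0.0000, V(2,2)=36.9644
Node (1,0) S=107.2100: V=(p*·0.0000+(1−p*)·0.0000)/1.09=0.0000; Δ=(0.0000−0.0000)/(120.0752−76.1191)=0.0000; B=V−Δ·S=0.0000
Node (1,1) S=169.1200: V=(p*·36.9644+(1−p*)·0.0000)/1.09=31.4309; Δ=(36.9644−0.0000)/(189.4144−120.0752)=0.5331; B=V−Δ·S=-58.7262
Node (0,0) S=151.0000: V=(p*·31.4309+(1−p*)·0.0000)/1.09=26.7258; Δ=(31.4309−0.0000)/(169.1200−107.2100)=0.5077; B=V−Δ·S=-49.9350
Root portfolio cost Δ·151+B reproduces V0=26.7258.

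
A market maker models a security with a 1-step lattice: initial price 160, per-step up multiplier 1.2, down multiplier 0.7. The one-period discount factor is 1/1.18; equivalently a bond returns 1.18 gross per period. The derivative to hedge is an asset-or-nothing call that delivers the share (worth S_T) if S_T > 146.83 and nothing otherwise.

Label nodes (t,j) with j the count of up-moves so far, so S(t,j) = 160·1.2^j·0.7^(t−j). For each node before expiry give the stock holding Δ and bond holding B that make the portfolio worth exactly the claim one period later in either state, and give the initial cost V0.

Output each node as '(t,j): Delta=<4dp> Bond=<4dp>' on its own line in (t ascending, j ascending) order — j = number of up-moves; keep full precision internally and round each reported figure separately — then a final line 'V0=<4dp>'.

(0,0): Delta=2.4000 Bond=-227.7966
V0=156.2034

No-arbitrage ⇒ martingale measure with p* = (R−d)/(u−d) = 0.9600.
Terminal payoffs: V(1,0)=0.0000, V(1,1)=192.0000
  t=0,j=0: stock 160.0000 → up 192.0000 (V=192.0000), down 112.0000 (V=0.0000). Price 156.2034; hedge Δ=2.4000, bond B=-227.7966.
Check: Δ(0,0)·S0 + B(0,0) = 156.2034 = V0.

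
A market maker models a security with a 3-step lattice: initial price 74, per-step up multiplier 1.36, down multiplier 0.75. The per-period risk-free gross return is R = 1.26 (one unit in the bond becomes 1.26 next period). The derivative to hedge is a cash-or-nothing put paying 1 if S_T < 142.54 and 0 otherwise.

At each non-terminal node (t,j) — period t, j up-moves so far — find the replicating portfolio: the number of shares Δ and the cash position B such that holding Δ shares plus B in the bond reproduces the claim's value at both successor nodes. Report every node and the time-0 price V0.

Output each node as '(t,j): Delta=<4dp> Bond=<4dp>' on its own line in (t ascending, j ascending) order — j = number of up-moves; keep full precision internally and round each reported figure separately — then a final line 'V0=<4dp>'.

(0,0): Delta=-0.0098 Bond=0.9295
(1,0): Delta=0.0000 Bond=0.6299
(1,1): Delta=-0.0108 Bond=1.2774
(2,0): Delta=0.0000 Bond=0.7937
(2,1): Delta=0.0000 Bond=0.7937
(2,2): Delta=-0.0120 Bond=1.7695
V0=0.2078

The replicating-portfolio and risk-neutral prices coincide; use p* = (1.26−0.75)/(1.36−0.75) = 0.8361 for the latter.
Payoff layer (t=3): V(3,0)=1.0000, V(3,1)=1.0000, V(3,2)=1.0000, V(3,3)=0.0000
(2,0): S=41.6250. Δ = (V_up−V_dn)/(S_up−S_dn) = (1.0000−1.0000)/(56.6100−31.2188) = 0.0000. V = [p*·1.0000 + (1−p*)·1.0000]/1.26 = 0.7937. B = V − Δ·S = 0.7937.
(2,1): S=75.4800. Δ = (V_up−V_dn)/(S_up−S_dn) = (1.0000−1.0000)/(102.6528−56.6100) = 0.0000. V = [p*·1.0000 + (1−p*)·1.0000]/1.26 = 0.7937. B = V − Δ·S = 0.7937.
(2,2): S=136.8704. Δ = (V_up−V_dn)/(S_up−S_dn) = (0.0000−1.0000)/(186.1437−102.6528) = -0.0120. V = [p*·0.0000 + (1−p*)·1.0000]/1.26 = 0.1301. B = V − Δ·S = 1.7695.
(1,0): S=55.5000. Δ = (V_up−V_dn)/(S_up−S_dn) = (0.7937−0.7937)/(75.4800−41.6250) = 0.0000. V = [p*·0.7937 + (1−p*)·0.7937]/1.26 = 0.6299. B = V − Δ·S = 0.6299.
(1,1): S=100.6400. Δ = (V_up−V_dn)/(S_up−S_dn) = (0.1301−0.7937)/(136.8704−75.4800) = -0.0108. V = [p*·0.1301 + (1−p*)·0.7937]/1.26 = 0.1896. B = V − Δ·S = 1.2774.
(0,0): S=74.0000. Δ = (V_up−V_dn)/(S_up−S_dn) = (0.1896−0.6299)/(100.6400−55.5000) = -0.0098. V = [p*·0.1896 + (1−p*)·0.6299]/1.26 = 0.2078. B = V − Δ·S = 0.9295.
Self-financing check: at every node Δ·S+B equals the discounted successor values.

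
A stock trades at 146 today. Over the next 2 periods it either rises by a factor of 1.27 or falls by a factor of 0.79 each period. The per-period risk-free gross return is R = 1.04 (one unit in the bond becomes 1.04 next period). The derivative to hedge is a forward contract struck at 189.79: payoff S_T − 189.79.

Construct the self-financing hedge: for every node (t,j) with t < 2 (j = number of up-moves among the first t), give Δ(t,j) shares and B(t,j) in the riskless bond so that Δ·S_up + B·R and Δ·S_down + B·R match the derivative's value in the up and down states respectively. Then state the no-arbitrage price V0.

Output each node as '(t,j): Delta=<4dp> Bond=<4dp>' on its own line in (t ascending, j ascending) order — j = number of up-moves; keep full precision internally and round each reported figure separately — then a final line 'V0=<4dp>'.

No-arbitrage ⇒ martingale measure with p* = (R−d)/(u−d) = 0.5208.
At expiry t=2: V(2,0)=-98.6714, V(2,1)=-43.3082, V(2,2)=45.6934
Node (1,0) S=115.3400: V=(p*·-43.3082+(1−p*)·-98.6714)/1.04=-67.1504; Δ=(-43.3082−-98.6714)/(146.4818−91.1186)=1.0000; B=V−Δ·S=-182.4904
Node (1,1) S=185.4200: V=(p*·45.6934+(1−p*)·-43.3082)/1.04=2.9296; Δ=(45.6934−-43.3082)/(235.4834−146.4818)=1.0000; B=V−Δ·S=-182.4904
Node (0,0) S=146.0000: V=(p*·2.9296+(1−p*)·-67.1504)/1.04=-29.4715; Δ=(2.9296−-67.1504)/(185.4200−115.3400)=1.0000; B=V−Δ·S=-175.4715
Each (Δ,B) replicates both successor values, so the strategy is self-financing and V0 is arbitrage-free.

(0,0): Delta=1.0000 Bond=-175.4715
(1,0): Delta=1.0000 Bond=-182.4904
(1,1): Delta=1.0000 Bond=-182.4904
V0=-29.4715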